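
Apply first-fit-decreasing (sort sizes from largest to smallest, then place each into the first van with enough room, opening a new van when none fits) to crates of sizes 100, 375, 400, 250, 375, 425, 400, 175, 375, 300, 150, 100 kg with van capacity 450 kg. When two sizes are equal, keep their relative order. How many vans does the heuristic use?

9

Sorted descending: 425, 400, 400, 375, 375, 375, 300, 250, 175, 150, 100, 100.
  425 → van 1 (new)  [load 425/450]
  400 → van 2 (new)  [load 400/450]
  400 → van 3 (new)  [load 400/450]
  375 → van 4 (new)  [load 375/450]
  375 → van 5 (new)  [load 375/450]
  375 → van 6 (new)  [load 375/450]
  300 → van 7 (new)  [load 300/450]
  250 → van 8 (new)  [load 250/450]
  175 → van 8  [load 425/450]
  150 → van 7  [load 450/450]
  100 → van 9 (new)  [load 100/450]
  100 → van 9  [load 200/450]
9 vans opened.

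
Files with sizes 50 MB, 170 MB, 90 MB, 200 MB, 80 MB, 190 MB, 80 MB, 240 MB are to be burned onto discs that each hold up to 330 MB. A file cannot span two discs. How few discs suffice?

4

Total = 240 + 200 + 190 + 170 + 90 + 80 + 80 + 50 = 1100 MB.
Lower bound: ⌈1100/330⌉ = 4 discs.
A packing using 4 discs:
  disc 1: 240 + 90 = 330
  disc 2: 200 + 80 + 50 = 330
  disc 3: 190 + 80 = 270
  disc 4: 170 = 170
This matches the lower bound, so 4 is optimal.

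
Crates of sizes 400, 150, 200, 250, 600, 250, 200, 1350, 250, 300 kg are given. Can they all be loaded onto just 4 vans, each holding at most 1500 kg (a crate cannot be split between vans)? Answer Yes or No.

Yes

A valid assignment using 3 vans:
  van 1: 1350 + 150 = 1500
  van 2: 600 + 400 + 300 + 200 = 1500
  van 3: 250 + 250 + 250 + 200 = 950
That uses only 3 ≤ 4, so 4 vans are enough.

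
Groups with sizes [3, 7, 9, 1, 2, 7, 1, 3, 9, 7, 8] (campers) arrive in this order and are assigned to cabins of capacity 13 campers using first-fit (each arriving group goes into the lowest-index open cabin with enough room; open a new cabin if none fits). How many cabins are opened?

  3 → cabin 1 (new)  [load 3/13]
  7 → cabin 1  [load 10/13]
  9 → cabin 2 (new)  [load 9/13]
  1 → cabin 1  [load 11/13]
  2 → cabin 1  [load 13/13]
  7 → cabin 3 (new)  [load 7/13]
  1 → cabin 2  [load 10/13]
  3 → cabin 2  [load 13/13]
  9 → cabin 4 (new)  [load 9/13]
  7 → cabin 5 (new)  [load 7/13]
  8 → cabin 6 (new)  [load 8/13]
6 cabins opened.

6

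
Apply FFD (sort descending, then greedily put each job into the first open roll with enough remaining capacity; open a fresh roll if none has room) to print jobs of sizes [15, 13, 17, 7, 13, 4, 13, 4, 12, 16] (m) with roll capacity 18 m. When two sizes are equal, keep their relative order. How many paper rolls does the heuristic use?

Sorted descending: 17, 16, 15, 13, 13, 13, 12, 7, 4, 4.
  17 → roll 1 (new)  [load 17/18]
  16 → roll 2 (new)  [load 16/18]
  15 → roll 3 (new)  [load 15/18]
  13 → roll 4 (new)  [load 13/18]
  13 → roll 5 (new)  [load 13/18]
  13 → roll 6 (new)  [load 13/18]
  12 → roll 7 (new)  [load 12/18]
  7 → roll 8 (new)  [load 7/18]
  4 → roll 4  [load 17/18]
  4 → roll 5  [load 17/18]
8 paper rolls opened.

8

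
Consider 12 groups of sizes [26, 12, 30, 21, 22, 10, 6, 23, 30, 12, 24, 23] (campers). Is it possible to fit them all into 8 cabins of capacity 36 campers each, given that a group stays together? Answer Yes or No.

A valid assignment using 8 cabins:
  cabin 1: 30 + 6 = 36
  cabin 2: 30 = 30
  cabin 3: 26 + 10 = 36
  cabin 4: 24 + 12 = 36
  cabin 5: 23 + 12 = 35
  cabin 6: 23 = 23
  cabin 7: 22 = 22
  cabin 8: 21 = 21
Every load is within 36 campers, so 8 cabins suffice.

Yes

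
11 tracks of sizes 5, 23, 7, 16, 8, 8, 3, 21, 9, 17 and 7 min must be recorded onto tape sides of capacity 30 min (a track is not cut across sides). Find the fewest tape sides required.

Total = 23 + 21 + 17 + 16 + 9 + 8 + 8 + 7 + 7 + 5 + 3 = 124 min.
Lower bound: ⌈124/30⌉ = 5 tape sides.
A packing using 5 tape sides:
  side 1: 23 + 7 = 30
  side 2: 21 + 9 = 30
  side 3: 17 + 8 + 5 = 30
  side 4: 16 + 8 + 3 = 27
  side 5: 7 = 7
This matches the lower bound, so 5 is optimal.

5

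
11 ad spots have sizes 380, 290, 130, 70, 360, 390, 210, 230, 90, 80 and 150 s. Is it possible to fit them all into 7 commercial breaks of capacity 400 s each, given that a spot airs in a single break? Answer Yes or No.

Yes

A valid assignment using 7 commercial breaks:
  break 1: 390 = 390
  break 2: 380 = 380
  break 3: 360 = 360
  break 4: 290 + 90 = 380
  break 5: 230 + 150 = 380
  break 6: 210 + 130 = 340
  break 7: 80 + 70 = 150
Every load is within 400 s, so 7 commercial breaks suffice.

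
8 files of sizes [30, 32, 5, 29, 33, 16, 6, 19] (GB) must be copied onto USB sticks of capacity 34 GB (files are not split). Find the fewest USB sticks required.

Total = 33 + 32 + 30 + 29 + 19 + 16 + 6 + 5 = 170 GB.
Lower bound: ⌈170/34⌉ = 5 USB sticks.
A packing using 6 USB sticks:
  USB stick 1: 33 = 33
  USB stick 2: 32 = 32
  USB stick 3: 30 = 30
  USB stick 4: 29 + 5 = 34
  USB stick 5: 19 + 6 = 25
  USB stick 6: 16 = 16
No arrangement into 5 USB sticks stays within capacity, so 6 is optimal.

6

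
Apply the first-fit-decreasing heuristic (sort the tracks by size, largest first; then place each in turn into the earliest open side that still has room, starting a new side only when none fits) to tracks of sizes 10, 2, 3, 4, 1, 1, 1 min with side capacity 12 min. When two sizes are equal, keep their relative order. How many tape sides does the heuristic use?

Sorted descending: 10, 4, 3, 2, 1, 1, 1.
  10 → side 1 (new)  [load 10/12]
  4 → side 2 (new)  [load 4/12]
  3 → side 2  [load 7/12]
  2 → side 1  [load 12/12]
  1 → side 2  [load 8/12]
  1 → side 2  [load 9/12]
  1 → side 2  [load 10/12]
2 tape sides opened.

2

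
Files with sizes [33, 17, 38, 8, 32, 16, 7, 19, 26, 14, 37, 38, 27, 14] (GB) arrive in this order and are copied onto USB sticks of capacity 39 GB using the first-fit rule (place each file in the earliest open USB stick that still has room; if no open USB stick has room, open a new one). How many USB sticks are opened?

10

  33 → USB stick 1 (new)  [load 33/39]
  17 → USB stick 2 (new)  [load 17/39]
  38 → USB stick 3 (new)  [load 38/39]
  8 → USB stick 2  [load 25/39]
  32 → USB stick 4 (new)  [load 32/39]
  16 → USB stick 5 (new)  [load 16/39]
  7 → USB stick 2  [load 32/39]
  19 → USB stick 5  [load 35/39]
  26 → USB stick 6 (new)  [load 26/39]
  14 → USB stick 7 (new)  [load 14/39]
  37 → USB stick 8 (new)  [load 37/39]
  38 → USB stick 9 (new)  [load 38/39]
  27 → USB stick 10 (new)  [load 27/39]
  14 → USB stick 7  [load 28/39]
10 USB sticks opened.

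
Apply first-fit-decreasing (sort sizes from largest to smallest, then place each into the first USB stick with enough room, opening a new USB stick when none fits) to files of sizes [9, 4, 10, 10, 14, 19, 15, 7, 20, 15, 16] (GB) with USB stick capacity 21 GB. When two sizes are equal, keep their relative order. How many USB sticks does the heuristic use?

Sorted descending: 20, 19, 16, 15, 15, 14, 10, 10, 9, 7, 4.
  20 → USB stick 1 (new)  [load 20/21]
  19 → USB stick 2 (new)  [load 19/21]
  16 → USB stick 3 (new)  [load 16/21]
  15 → USB stick 4 (new)  [load 15/21]
  15 → USB stick 5 (new)  [load 15/21]
  14 → USB stick 6 (new)  [load 14/21]
  10 → USB stick 7 (new)  [load 10/21]
  10 → USB stick 7  [load 20/21]
  9 → USB stick 8 (new)  [load 9/21]
  7 → USB stick 6  [load 21/21]
  4 → USB stick 3  [load 20/21]
8 USB sticks opened.

8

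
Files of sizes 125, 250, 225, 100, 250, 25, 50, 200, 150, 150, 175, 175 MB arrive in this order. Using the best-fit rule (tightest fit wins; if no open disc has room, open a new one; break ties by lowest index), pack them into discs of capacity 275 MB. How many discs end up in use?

  125 → disc 1 (new)  [load 125/275]
  250 → disc 2 (new)  [load 250/275]
  225 → disc 3 (new)  [load 225/275]
  100 → disc 1  [load 225/275]
  250 → disc 4 (new)  [load 250/275]
  25 → disc 2  [load 275/275]
  50 → disc 1  [load 275/275]
  200 → disc 5 (new)  [load 200/275]
  150 → disc 6 (new)  [load 150/275]
  150 → disc 7 (new)  [load 150/275]
  175 → disc 8 (new)  [load 175/275]
  175 → disc 9 (new)  [load 175/275]
9 discs opened.

9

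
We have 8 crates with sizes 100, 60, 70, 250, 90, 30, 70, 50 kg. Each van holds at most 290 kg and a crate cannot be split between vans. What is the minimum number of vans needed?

Total = 250 + 100 + 90 + 70 + 70 + 60 + 50 + 30 = 720 kg.
Lower bound: ⌈720/290⌉ = 3 vans.
A packing using 3 vans:
  van 1: 250 + 30 = 280
  van 2: 100 + 90 + 70 = 260
  van 3: 70 + 60 + 50 = 180
This matches the lower bound, so 3 is optimal.

3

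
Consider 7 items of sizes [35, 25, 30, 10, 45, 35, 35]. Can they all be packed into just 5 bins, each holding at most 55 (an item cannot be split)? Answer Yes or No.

Yes

A valid assignment using 5 bins:
  bin 1: 45 + 10 = 55
  bin 2: 35 = 35
  bin 3: 35 = 35
  bin 4: 35 = 35
  bin 5: 30 + 25 = 55
Every load is within 55, so 5 bins suffice.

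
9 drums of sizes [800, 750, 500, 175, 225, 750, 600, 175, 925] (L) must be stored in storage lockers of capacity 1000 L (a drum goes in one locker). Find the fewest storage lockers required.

Total = 925 + 800 + 750 + 750 + 600 + 500 + 225 + 175 + 175 = 4900 L.
Lower bound: ⌈4900/1000⌉ = 5 storage lockers.
A packing using 6 storage lockers:
  locker 1: 925 = 925
  locker 2: 800 + 175 = 975
  locker 3: 750 + 225 = 975
  locker 4: 750 + 175 = 925
  locker 5: 600 = 600
  locker 6: 500 = 500
No arrangement into 5 storage lockers stays within capacity, so 6 is optimal.

6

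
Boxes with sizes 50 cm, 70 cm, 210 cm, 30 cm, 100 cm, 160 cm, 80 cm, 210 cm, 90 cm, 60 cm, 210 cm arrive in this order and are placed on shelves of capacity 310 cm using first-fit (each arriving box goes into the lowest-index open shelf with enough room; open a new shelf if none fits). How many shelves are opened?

5

  50 → shelf 1 (new)  [load 50/310]
  70 → shelf 1  [load 120/310]
  210 → shelf 2 (new)  [load 210/310]
  30 → shelf 1  [load 150/310]
  100 → shelf 1  [load 250/310]
  160 → shelf 3 (new)  [load 160/310]
  80 → shelf 2  [load 290/310]
  210 → shelf 4 (new)  [load 210/310]
  90 → shelf 3  [load 250/310]
  60 → shelf 1  [load 310/310]
  210 → shelf 5 (new)  [load 210/310]
5 shelves opened.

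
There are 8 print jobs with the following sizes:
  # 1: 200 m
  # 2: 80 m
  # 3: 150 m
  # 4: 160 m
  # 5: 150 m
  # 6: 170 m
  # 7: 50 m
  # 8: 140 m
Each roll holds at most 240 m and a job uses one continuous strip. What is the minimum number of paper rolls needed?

Total = 200 + 170 + 160 + 150 + 150 + 140 + 80 + 50 = 1100 m.
Lower bound: ⌈1100/240⌉ = 5 paper rolls.
Also, 6 print jobs each exceed 120 m, and no two of those can share a roll, so at least 6 paper rolls are needed.
A packing using 6 paper rolls:
  roll 1: 200 = 200
  roll 2: 170 + 50 = 220
  roll 3: 160 + 80 = 240
  roll 4: 150 = 150
  roll 5: 150 = 150
  roll 6: 140 = 140
This matches the lower bound, so 6 is optimal.

6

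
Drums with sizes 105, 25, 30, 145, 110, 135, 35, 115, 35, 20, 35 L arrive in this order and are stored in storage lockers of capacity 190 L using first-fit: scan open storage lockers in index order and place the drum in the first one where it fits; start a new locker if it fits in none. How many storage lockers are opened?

5

  105 → locker 1 (new)  [load 105/190]
  25 → locker 1  [load 130/190]
  30 → locker 1  [load 160/190]
  145 → locker 2 (new)  [load 145/190]
  110 → locker 3 (new)  [load 110/190]
  135 → locker 4 (new)  [load 135/190]
  35 → locker 2  [load 180/190]
  115 → locker 5 (new)  [load 115/190]
  35 → locker 3  [load 145/190]
  20 → locker 1  [load 180/190]
  35 → locker 3  [load 180/190]
5 storage lockers opened.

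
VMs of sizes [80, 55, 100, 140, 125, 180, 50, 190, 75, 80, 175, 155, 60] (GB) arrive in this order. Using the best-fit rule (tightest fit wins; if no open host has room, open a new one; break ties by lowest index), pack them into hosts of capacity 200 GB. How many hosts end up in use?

  80 → host 1 (new)  [load 80/200]
  55 → host 1  [load 135/200]
  100 → host 2 (new)  [load 100/200]
  140 → host 3 (new)  [load 140/200]
  125 → host 4 (new)  [load 125/200]
  180 → host 5 (new)  [load 180/200]
  50 → host 3  [load 190/200]
  190 → host 6 (new)  [load 190/200]
  75 → host 4  [load 200/200]
  80 → host 2  [load 180/200]
  175 → host 7 (new)  [load 175/200]
  155 → host 8 (new)  [load 155/200]
  60 → host 1  [load 195/200]
8 hosts opened.

8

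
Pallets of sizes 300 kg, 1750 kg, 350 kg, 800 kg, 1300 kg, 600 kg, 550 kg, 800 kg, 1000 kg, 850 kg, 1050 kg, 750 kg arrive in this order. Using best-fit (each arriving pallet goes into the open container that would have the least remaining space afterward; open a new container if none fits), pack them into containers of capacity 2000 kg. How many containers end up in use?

6

  300 → container 1 (new)  [load 300/2000]
  1750 → container 2 (new)  [load 1750/2000]
  350 → container 1  [load 650/2000]
  800 → container 1  [load 1450/2000]
  1300 → container 3 (new)  [load 1300/2000]
  600 → container 3  [load 1900/2000]
  550 → container 1  [load 2000/2000]
  800 → container 4 (new)  [load 800/2000]
  1000 → container 4  [load 1800/2000]
  850 → container 5 (new)  [load 850/2000]
  1050 → container 5  [load 1900/2000]
  750 → container 6 (new)  [load 750/2000]
6 containers opened.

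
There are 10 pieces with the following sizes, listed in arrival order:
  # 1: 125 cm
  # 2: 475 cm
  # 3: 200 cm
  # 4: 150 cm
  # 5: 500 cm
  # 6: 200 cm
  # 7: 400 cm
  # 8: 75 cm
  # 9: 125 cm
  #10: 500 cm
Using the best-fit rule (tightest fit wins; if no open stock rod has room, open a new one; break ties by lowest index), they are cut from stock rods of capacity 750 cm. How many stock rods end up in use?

  125 → stock rod 1 (new)  [load 125/750]
  475 → stock rod 1  [load 600/750]
  200 → stock rod 2 (new)  [load 200/750]
  150 → stock rod 1  [load 750/750]
  500 → stock rod 2  [load 700/750]
  200 → stock rod 3 (new)  [load 200/750]
  400 → stock rod 3  [load 600/750]
  75 → stock rod 3  [load 675/750]
  125 → stock rod 4 (new)  [load 125/750]
  500 → stock rod 4  [load 625/750]
4 stock rods opened.

4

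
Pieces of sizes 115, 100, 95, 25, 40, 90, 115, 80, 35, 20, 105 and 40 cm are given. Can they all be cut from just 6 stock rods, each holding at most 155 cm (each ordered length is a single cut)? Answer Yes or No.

Total = 860 cm; ⌈860/155⌉ = 6.
7 pieces each exceed half the capacity and cannot share a stock rod, forcing at least 7 stock rods.
At least 7 stock rods are required, but only 6 are allowed.

No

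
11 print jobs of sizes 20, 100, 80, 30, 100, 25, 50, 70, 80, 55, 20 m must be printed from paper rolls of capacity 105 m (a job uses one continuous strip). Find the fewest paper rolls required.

Total = 100 + 100 + 80 + 80 + 70 + 55 + 50 + 30 + 25 + 20 + 20 = 630 m.
Lower bound: ⌈630/105⌉ = 6 paper rolls.
A packing using 7 paper rolls:
  roll 1: 100 = 100
  roll 2: 100 = 100
  roll 3: 80 + 25 = 105
  roll 4: 80 + 20 = 100
  roll 5: 70 + 30 = 100
  roll 6: 55 + 50 = 105
  roll 7: 20 = 20
No arrangement into 6 paper rolls stays within capacity, so 7 is optimal.

7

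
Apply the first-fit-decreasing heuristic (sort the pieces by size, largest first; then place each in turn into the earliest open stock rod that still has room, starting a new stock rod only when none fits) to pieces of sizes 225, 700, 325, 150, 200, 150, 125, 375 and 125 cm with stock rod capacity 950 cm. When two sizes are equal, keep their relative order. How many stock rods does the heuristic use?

3

Sorted descending: 700, 375, 325, 225, 200, 150, 150, 125, 125.
  700 → stock rod 1 (new)  [load 700/950]
  375 → stock rod 2 (new)  [load 375/950]
  325 → stock rod 2  [load 700/950]
  225 → stock rod 1  [load 925/950]
  200 → stock rod 2  [load 900/950]
  150 → stock rod 3 (new)  [load 150/950]
  150 → stock rod 3  [load 300/950]
  125 → stock rod 3  [load 425/950]
  125 → stock rod 3  [load 550/950]
3 stock rods opened.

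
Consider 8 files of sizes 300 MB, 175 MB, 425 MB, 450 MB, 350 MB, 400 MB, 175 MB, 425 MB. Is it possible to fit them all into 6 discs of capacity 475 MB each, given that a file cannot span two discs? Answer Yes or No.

No

Total = 2700 MB; ⌈2700/475⌉ = 6.
The bound of 6 does not rule out 6, but exhaustive search shows no assignment into 6 discs of capacity 475 MB exists — the minimum is 7.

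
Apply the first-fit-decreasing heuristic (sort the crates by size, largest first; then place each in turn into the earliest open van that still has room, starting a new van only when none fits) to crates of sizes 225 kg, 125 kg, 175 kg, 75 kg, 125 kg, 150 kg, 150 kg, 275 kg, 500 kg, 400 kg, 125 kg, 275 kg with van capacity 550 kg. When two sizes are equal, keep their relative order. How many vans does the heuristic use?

5

Sorted descending: 500, 400, 275, 275, 225, 175, 150, 150, 125, 125, 125, 75.
  500 → van 1 (new)  [load 500/550]
  400 → van 2 (new)  [load 400/550]
  275 → van 3 (new)  [load 275/550]
  275 → van 3  [load 550/550]
  225 → van 4 (new)  [load 225/550]
  175 → van 4  [load 400/550]
  150 → van 2  [load 550/550]
  150 → van 4  [load 550/550]
  125 → van 5 (new)  [load 125/550]
  125 → van 5  [load 250/550]
  125 → van 5  [load 375/550]
  75 → van 5  [load 450/550]
5 vans opened.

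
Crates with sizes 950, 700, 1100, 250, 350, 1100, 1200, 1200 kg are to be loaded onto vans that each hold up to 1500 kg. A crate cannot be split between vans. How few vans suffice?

6

Total = 1200 + 1200 + 1100 + 1100 + 950 + 700 + 350 + 250 = 6850 kg.
Lower bound: ⌈6850/1500⌉ = 5 vans.
A packing using 6 vans:
  van 1: 1200 + 250 = 1450
  van 2: 1200 = 1200
  van 3: 1100 + 350 = 1450
  van 4: 1100 = 1100
  van 5: 950 = 950
  van 6: 700 = 700
No arrangement into 5 vans stays within capacity, so 6 is optimal.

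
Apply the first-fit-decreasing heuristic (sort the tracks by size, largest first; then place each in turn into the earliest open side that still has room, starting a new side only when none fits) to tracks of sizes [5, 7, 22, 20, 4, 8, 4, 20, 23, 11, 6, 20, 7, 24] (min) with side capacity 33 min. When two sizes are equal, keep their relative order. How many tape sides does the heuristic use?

6

Sorted descending: 24, 23, 22, 20, 20, 20, 11, 8, 7, 7, 6, 5, 4, 4.
  24 → side 1 (new)  [load 24/33]
  23 → side 2 (new)  [load 23/33]
  22 → side 3 (new)  [load 22/33]
  20 → side 4 (new)  [load 20/33]
  20 → side 5 (new)  [load 20/33]
  20 → side 6 (new)  [load 20/33]
  11 → side 3  [load 33/33]
  8 → side 1  [load 32/33]
  7 → side 2  [load 30/33]
  7 → side 4  [load 27/33]
  6 → side 4  [load 33/33]
  5 → side 5  [load 25/33]
  4 → side 5  [load 29/33]
  4 → side 5  [load 33/33]
6 tape sides opened.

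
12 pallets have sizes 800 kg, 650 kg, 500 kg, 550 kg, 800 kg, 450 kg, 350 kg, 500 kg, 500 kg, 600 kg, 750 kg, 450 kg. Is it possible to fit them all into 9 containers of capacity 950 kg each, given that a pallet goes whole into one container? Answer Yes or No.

Yes

A valid assignment using 9 containers:
  container 1: 800 = 800
  container 2: 800 = 800
  container 3: 750 = 750
  container 4: 650 = 650
  container 5: 600 + 350 = 950
  container 6: 550 = 550
  container 7: 500 + 450 = 950
  container 8: 500 + 450 = 950
  container 9: 500 = 500
Every load is within 950 kg, so 9 containers suffice.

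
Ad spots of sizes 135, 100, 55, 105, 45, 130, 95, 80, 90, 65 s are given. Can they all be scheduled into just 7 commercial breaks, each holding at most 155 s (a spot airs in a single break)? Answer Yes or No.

A valid assignment using 7 commercial breaks:
  break 1: 135 = 135
  break 2: 130 = 130
  break 3: 105 + 45 = 150
  break 4: 100 + 55 = 155
  break 5: 95 = 95
  break 6: 90 + 65 = 155
  break 7: 80 = 80
Every load is within 155 s, so 7 commercial breaks suffice.

Yes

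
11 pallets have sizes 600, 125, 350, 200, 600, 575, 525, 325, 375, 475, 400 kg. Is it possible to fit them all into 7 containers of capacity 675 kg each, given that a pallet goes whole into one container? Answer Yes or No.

Total = 4550 kg; ⌈4550/675⌉ = 7.
8 pallets each exceed half the capacity and cannot share a container, forcing at least 8 containers.
At least 8 containers are required, but only 7 are allowed.

No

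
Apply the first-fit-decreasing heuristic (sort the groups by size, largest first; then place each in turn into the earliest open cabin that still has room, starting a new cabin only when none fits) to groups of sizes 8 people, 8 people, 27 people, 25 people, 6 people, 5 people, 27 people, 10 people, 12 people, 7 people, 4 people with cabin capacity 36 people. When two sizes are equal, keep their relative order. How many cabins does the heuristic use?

4

Sorted descending: 27, 27, 25, 12, 10, 8, 8, 7, 6, 5, 4.
  27 → cabin 1 (new)  [load 27/36]
  27 → cabin 2 (new)  [load 27/36]
  25 → cabin 3 (new)  [load 25/36]
  12 → cabin 4 (new)  [load 12/36]
  10 → cabin 3  [load 35/36]
  8 → cabin 1  [load 35/36]
  8 → cabin 2  [load 35/36]
  7 → cabin 4  [load 19/36]
  6 → cabin 4  [load 25/36]
  5 → cabin 4  [load 30/36]
  4 → cabin 4  [load 34/36]
4 cabins opened.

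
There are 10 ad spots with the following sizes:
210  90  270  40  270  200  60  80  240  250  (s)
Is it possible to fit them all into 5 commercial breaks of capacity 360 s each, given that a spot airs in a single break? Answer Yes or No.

No

Total = 1710 s; ⌈1710/360⌉ = 5.
6 ad spots each exceed half the capacity and cannot share a break, forcing at least 6 commercial breaks.
At least 6 commercial breaks are required, but only 5 are allowed.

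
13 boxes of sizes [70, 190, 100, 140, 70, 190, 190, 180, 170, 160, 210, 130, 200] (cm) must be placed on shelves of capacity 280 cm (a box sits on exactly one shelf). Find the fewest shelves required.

9

Total = 210 + 200 + 190 + 190 + 190 + 180 + 170 + 160 + 140 + 130 + 100 + 70 + 70 = 2000 cm.
Lower bound: ⌈2000/280⌉ = 8 shelves.
A packing using 9 shelves:
  shelf 1: 210 + 70 = 280
  shelf 2: 200 + 70 = 270
  shelf 3: 190 = 190
  shelf 4: 190 = 190
  shelf 5: 190 = 190
  shelf 6: 180 + 100 = 280
  shelf 7: 170 = 170
  shelf 8: 160 = 160
  shelf 9: 140 + 130 = 270
No arrangement into 8 shelves stays within capacity, so 9 is optimal.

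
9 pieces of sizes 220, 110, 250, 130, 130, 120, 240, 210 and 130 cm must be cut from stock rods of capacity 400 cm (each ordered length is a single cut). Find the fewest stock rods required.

Total = 250 + 240 + 220 + 210 + 130 + 130 + 130 + 120 + 110 = 1540 cm.
Lower bound: ⌈1540/400⌉ = 4 stock rods.
A packing using 5 stock rods:
  stock rod 1: 250 + 130 = 380
  stock rod 2: 240 + 130 = 370
  stock rod 3: 220 + 130 = 350
  stock rod 4: 210 + 120 = 330
  stock rod 5: 110 = 110
No arrangement into 4 stock rods stays within capacity, so 5 is optimal.

5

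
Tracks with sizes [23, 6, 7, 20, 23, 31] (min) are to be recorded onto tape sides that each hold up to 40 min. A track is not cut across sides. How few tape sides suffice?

Total = 31 + 23 + 23 + 20 + 7 + 6 = 110 min.
Lower bound: ⌈110/40⌉ = 3 tape sides.
A packing using 4 tape sides:
  side 1: 31 + 7 = 38
  side 2: 23 + 6 = 29
  side 3: 23 = 23
  side 4: 20 = 20
No arrangement into 3 tape sides stays within capacity, so 4 is optimal.

4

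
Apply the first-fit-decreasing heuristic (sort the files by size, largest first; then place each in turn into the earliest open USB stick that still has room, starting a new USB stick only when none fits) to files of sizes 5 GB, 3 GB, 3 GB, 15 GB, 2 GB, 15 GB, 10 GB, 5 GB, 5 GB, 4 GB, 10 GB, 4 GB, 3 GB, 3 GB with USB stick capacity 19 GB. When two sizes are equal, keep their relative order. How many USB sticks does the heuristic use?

5

Sorted descending: 15, 15, 10, 10, 5, 5, 5, 4, 4, 3, 3, 3, 3, 2.
  15 → USB stick 1 (new)  [load 15/19]
  15 → USB stick 2 (new)  [load 15/19]
  10 → USB stick 3 (new)  [load 10/19]
  10 → USB stick 4 (new)  [load 10/19]
  5 → USB stick 3  [load 15/19]
  5 → USB stick 4  [load 15/19]
  5 → USB stick 5 (new)  [load 5/19]
  4 → USB stick 1  [load 19/19]
  4 → USB stick 2  [load 19/19]
  3 → USB stick 3  [load 18/19]
  3 → USB stick 4  [load 18/19]
  3 → USB stick 5  [load 8/19]
  3 → USB stick 5  [load 11/19]
  2 → USB stick 5  [load 13/19]
5 USB sticks opened.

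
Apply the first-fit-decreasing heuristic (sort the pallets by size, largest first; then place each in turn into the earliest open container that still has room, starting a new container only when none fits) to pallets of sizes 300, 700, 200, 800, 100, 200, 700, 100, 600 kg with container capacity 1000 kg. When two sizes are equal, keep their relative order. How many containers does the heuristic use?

Sorted descending: 800, 700, 700, 600, 300, 200, 200, 100, 100.
  800 → container 1 (new)  [load 800/1000]
  700 → container 2 (new)  [load 700/1000]
  700 → container 3 (new)  [load 700/1000]
  600 → container 4 (new)  [load 600/1000]
  300 → container 2  [load 1000/1000]
  200 → container 1  [load 1000/1000]
  200 → container 3  [load 900/1000]
  100 → container 3  [load 1000/1000]
  100 → container 4  [load 700/1000]
4 containers opened.

4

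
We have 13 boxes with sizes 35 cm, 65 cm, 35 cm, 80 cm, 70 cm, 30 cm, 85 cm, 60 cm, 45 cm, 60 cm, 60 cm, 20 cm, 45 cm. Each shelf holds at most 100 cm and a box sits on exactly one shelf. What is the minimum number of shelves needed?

8

Total = 85 + 80 + 70 + 65 + 60 + 60 + 60 + 45 + 45 + 35 + 35 + 30 + 20 = 690 cm.
Lower bound: ⌈690/100⌉ = 7 shelves.
A packing using 8 shelves:
  shelf 1: 85 = 85
  shelf 2: 80 + 20 = 100
  shelf 3: 70 + 30 = 100
  shelf 4: 65 + 35 = 100
  shelf 5: 60 + 35 = 95
  shelf 6: 60 = 60
  shelf 7: 60 = 60
  shelf 8: 45 + 45 = 90
No arrangement into 7 shelves stays within capacity, so 8 is optimal.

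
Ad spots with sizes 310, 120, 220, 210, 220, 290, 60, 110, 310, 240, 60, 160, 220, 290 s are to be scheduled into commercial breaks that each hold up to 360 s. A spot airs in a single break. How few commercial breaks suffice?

Total = 310 + 310 + 290 + 290 + 240 + 220 + 220 + 220 + 210 + 160 + 120 + 110 + 60 + 60 = 2820 s.
Lower bound: ⌈2820/360⌉ = 8 commercial breaks.
Also, 9 ad spots each exceed 180 s, and no two of those can share a break, so at least 9 commercial breaks are needed.
A packing using 10 commercial breaks:
  break 1: 310 = 310
  break 2: 310 = 310
  break 3: 290 + 60 = 350
  break 4: 290 + 60 = 350
  break 5: 240 + 120 = 360
  break 6: 220 + 110 = 330
  break 7: 220 = 220
  break 8: 220 = 220
  break 9: 210 = 210
  break 10: 160 = 160
No arrangement into 9 commercial breaks stays within capacity, so 10 is optimal.

10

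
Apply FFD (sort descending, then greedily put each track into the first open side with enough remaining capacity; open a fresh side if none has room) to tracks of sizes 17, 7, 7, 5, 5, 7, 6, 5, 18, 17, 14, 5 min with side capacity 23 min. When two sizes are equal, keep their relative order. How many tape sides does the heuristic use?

6

Sorted descending: 18, 17, 17, 14, 7, 7, 7, 6, 5, 5, 5, 5.
  18 → side 1 (new)  [load 18/23]
  17 → side 2 (new)  [load 17/23]
  17 → side 3 (new)  [load 17/23]
  14 → side 4 (new)  [load 14/23]
  7 → side 4  [load 21/23]
  7 → side 5 (new)  [load 7/23]
  7 → side 5  [load 14/23]
  6 → side 2  [load 23/23]
  5 → side 1  [load 23/23]
  5 → side 3  [load 22/23]
  5 → side 5  [load 19/23]
  5 → side 6 (new)  [load 5/23]
6 tape sides opened.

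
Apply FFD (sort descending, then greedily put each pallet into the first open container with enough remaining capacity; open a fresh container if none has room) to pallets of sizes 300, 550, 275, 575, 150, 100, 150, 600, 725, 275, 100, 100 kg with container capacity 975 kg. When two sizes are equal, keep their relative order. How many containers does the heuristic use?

Sorted descending: 725, 600, 575, 550, 300, 275, 275, 150, 150, 100, 100, 100.
  725 → container 1 (new)  [load 725/975]
  600 → container 2 (new)  [load 600/975]
  575 → container 3 (new)  [load 575/975]
  550 → container 4 (new)  [load 550/975]
  300 → container 2  [load 900/975]
  275 → container 3  [load 850/975]
  275 → container 4  [load 825/975]
  150 → container 1  [load 875/975]
  150 → container 4  [load 975/975]
  100 → container 1  [load 975/975]
  100 → container 3  [load 950/975]
  100 → container 5 (new)  [load 100/975]
5 containers opened.

5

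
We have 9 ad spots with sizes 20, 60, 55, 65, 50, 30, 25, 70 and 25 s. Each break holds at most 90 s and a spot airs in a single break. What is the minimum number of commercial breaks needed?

5

Total = 70 + 65 + 60 + 55 + 50 + 30 + 25 + 25 + 20 = 400 s.
Lower bound: ⌈400/90⌉ = 5 commercial breaks.
A packing using 5 commercial breaks:
  break 1: 70 + 20 = 90
  break 2: 65 + 25 = 90
  break 3: 60 + 30 = 90
  break 4: 55 + 25 = 80
  break 5: 50 = 50
This matches the lower bound, so 5 is optimal.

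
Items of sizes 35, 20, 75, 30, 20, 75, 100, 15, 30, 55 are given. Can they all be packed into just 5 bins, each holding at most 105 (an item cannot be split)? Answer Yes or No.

A valid assignment using 5 bins:
  bin 1: 100 = 100
  bin 2: 75 + 30 = 105
  bin 3: 75 + 30 = 105
  bin 4: 55 + 35 + 15 = 105
  bin 5: 20 + 20 = 40
Every load is within 105, so 5 bins suffice.

Yes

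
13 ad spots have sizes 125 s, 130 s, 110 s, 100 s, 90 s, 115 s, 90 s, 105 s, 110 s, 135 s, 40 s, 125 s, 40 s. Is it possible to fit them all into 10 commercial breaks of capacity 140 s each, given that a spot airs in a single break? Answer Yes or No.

Total = 1315 s; ⌈1315/140⌉ = 10.
11 ad spots each exceed half the capacity and cannot share a break, forcing at least 11 commercial breaks.
At least 11 commercial breaks are required, but only 10 are allowed.

No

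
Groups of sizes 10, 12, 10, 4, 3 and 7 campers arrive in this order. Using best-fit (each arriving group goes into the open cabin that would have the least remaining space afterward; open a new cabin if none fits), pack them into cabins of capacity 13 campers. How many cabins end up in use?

4

  10 → cabin 1 (new)  [load 10/13]
  12 → cabin 2 (new)  [load 12/13]
  10 → cabin 3 (new)  [load 10/13]
  4 → cabin 4 (new)  [load 4/13]
  3 → cabin 1  [load 13/13]
  7 → cabin 4  [load 11/13]
4 cabins opened.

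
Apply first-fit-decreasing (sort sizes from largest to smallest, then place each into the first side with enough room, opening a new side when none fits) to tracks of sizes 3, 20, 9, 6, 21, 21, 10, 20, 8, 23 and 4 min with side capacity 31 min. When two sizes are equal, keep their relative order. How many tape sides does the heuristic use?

5

Sorted descending: 23, 21, 21, 20, 20, 10, 9, 8, 6, 4, 3.
  23 → side 1 (new)  [load 23/31]
  21 → side 2 (new)  [load 21/31]
  21 → side 3 (new)  [load 21/31]
  20 → side 4 (new)  [load 20/31]
  20 → side 5 (new)  [load 20/31]
  10 → side 2  [load 31/31]
  9 → side 3  [load 30/31]
  8 → side 1  [load 31/31]
  6 → side 4  [load 26/31]
  4 → side 4  [load 30/31]
  3 → side 5  [load 23/31]
5 tape sides opened.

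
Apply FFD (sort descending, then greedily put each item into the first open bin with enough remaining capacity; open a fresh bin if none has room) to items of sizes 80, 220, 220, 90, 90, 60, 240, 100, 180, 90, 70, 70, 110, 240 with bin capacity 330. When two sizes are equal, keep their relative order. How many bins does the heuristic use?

Sorted descending: 240, 240, 220, 220, 180, 110, 100, 90, 90, 90, 80, 70, 70, 60.
  240 → bin 1 (new)  [load 240/330]
  240 → bin 2 (new)  [load 240/330]
  220 → bin 3 (new)  [load 220/330]
  220 → bin 4 (new)  [load 220/330]
  180 → bin 5 (new)  [load 180/330]
  110 → bin 3  [load 330/330]
  100 → bin 4  [load 320/330]
  90 → bin 1  [load 330/330]
  90 → bin 2  [load 330/330]
  90 → bin 5  [load 270/330]
  80 → bin 6 (new)  [load 80/330]
  70 → bin 6  [load 150/330]
  70 → bin 6  [load 220/330]
  60 → bin 5  [load 330/330]
6 bins opened.

6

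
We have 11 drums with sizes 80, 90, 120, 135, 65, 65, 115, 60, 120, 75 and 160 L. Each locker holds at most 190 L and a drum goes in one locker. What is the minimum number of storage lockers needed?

7

Total = 160 + 135 + 120 + 120 + 115 + 90 + 80 + 75 + 65 + 65 + 60 = 1085 L.
Lower bound: ⌈1085/190⌉ = 6 storage lockers.
A packing using 7 storage lockers:
  locker 1: 160 = 160
  locker 2: 135 = 135
  locker 3: 120 + 65 = 185
  locker 4: 120 + 65 = 185
  locker 5: 115 + 75 = 190
  locker 6: 90 + 80 = 170
  locker 7: 60 = 60
No arrangement into 6 storage lockers stays within capacity, so 7 is optimal.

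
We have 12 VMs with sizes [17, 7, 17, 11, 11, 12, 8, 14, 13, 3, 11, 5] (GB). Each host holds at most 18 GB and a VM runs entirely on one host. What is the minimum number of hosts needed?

Total = 17 + 17 + 14 + 13 + 12 + 11 + 11 + 11 + 8 + 7 + 5 + 3 = 129 GB.
Lower bound: ⌈129/18⌉ = 8 hosts.
A packing using 9 hosts:
  host 1: 17 = 17
  host 2: 17 = 17
  host 3: 14 + 3 = 17
  host 4: 13 + 5 = 18
  host 5: 12 = 12
  host 6: 11 + 7 = 18
  host 7: 11 = 11
  host 8: 11 = 11
  host 9: 8 = 8
No arrangement into 8 hosts stays within capacity, so 9 is optimal.

9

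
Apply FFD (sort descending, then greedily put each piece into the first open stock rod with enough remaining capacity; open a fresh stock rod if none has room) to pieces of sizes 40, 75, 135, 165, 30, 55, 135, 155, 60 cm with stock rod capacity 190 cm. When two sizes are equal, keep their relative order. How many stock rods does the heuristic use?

Sorted descending: 165, 155, 135, 135, 75, 60, 55, 40, 30.
  165 → stock rod 1 (new)  [load 165/190]
  155 → stock rod 2 (new)  [load 155/190]
  135 → stock rod 3 (new)  [load 135/190]
  135 → stock rod 4 (new)  [load 135/190]
  75 → stock rod 5 (new)  [load 75/190]
  60 → stock rod 5  [load 135/190]
  55 → stock rod 3  [load 190/190]
  40 → stock rod 4  [load 175/190]
  30 → stock rod 2  [load 185/190]
5 stock rods opened.

5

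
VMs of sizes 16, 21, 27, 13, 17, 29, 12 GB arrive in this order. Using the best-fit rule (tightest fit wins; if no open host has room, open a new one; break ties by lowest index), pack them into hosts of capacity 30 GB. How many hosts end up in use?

  16 → host 1 (new)  [load 16/30]
  21 → host 2 (new)  [load 21/30]
  27 → host 3 (new)  [load 27/30]
  13 → host 1  [load 29/30]
  17 → host 4 (new)  [load 17/30]
  29 → host 5 (new)  [load 29/30]
  12 → host 4  [load 29/30]
5 hosts opened.

5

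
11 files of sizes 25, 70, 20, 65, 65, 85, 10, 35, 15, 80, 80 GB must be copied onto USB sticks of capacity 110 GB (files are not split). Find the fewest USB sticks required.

6

Total = 85 + 80 + 80 + 70 + 65 + 65 + 35 + 25 + 20 + 15 + 10 = 550 GB.
Lower bound: ⌈550/110⌉ = 5 USB sticks.
Also, 6 files each exceed 55 GB, and no two of those can share a USB stick, so at least 6 USB sticks are needed.
A packing using 6 USB sticks:
  USB stick 1: 85 + 25 = 110
  USB stick 2: 80 + 20 + 10 = 110
  USB stick 3: 80 + 15 = 95
  USB stick 4: 70 + 35 = 105
  USB stick 5: 65 = 65
  USB stick 6: 65 = 65
This matches the lower bound, so 6 is optimal.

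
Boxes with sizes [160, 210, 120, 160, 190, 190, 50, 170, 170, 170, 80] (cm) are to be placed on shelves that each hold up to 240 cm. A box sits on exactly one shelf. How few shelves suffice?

Total = 210 + 190 + 190 + 170 + 170 + 170 + 160 + 160 + 120 + 80 + 50 = 1670 cm.
Lower bound: ⌈1670/240⌉ = 7 shelves.
Also, 8 boxes each exceed 120 cm, and no two of those can share a shelf, so at least 8 shelves are needed.
A packing using 9 shelves:
  shelf 1: 210 = 210
  shelf 2: 190 + 50 = 240
  shelf 3: 190 = 190
  shelf 4: 170 = 170
  shelf 5: 170 = 170
  shelf 6: 170 = 170
  shelf 7: 160 + 80 = 240
  shelf 8: 160 = 160
  shelf 9: 120 = 120
No arrangement into 8 shelves stays within capacity, so 9 is optimal.

9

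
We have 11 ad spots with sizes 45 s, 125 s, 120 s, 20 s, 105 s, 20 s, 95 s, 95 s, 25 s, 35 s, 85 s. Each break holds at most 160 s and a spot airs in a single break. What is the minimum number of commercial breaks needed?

Total = 125 + 120 + 105 + 95 + 95 + 85 + 45 + 35 + 25 + 20 + 20 = 770 s.
Lower bound: ⌈770/160⌉ = 5 commercial breaks.
Also, 6 ad spots each exceed 80 s, and no two of those can share a break, so at least 6 commercial breaks are needed.
A packing using 6 commercial breaks:
  break 1: 125 + 35 = 160
  break 2: 120 + 25 = 145
  break 3: 105 + 45 = 150
  break 4: 95 + 20 + 20 = 135
  break 5: 95 = 95
  break 6: 85 = 85
This matches the lower bound, so 6 is optimal.

6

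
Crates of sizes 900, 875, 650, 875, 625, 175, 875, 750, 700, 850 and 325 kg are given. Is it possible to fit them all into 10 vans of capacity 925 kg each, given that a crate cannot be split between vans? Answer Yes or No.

Yes

A valid assignment using 10 vans:
  van 1: 900 = 900
  van 2: 875 = 875
  van 3: 875 = 875
  van 4: 875 = 875
  van 5: 850 = 850
  van 6: 750 + 175 = 925
  van 7: 700 = 700
  van 8: 650 = 650
  van 9: 625 = 625
  van 10: 325 = 325
Every load is within 925 kg, so 10 vans suffice.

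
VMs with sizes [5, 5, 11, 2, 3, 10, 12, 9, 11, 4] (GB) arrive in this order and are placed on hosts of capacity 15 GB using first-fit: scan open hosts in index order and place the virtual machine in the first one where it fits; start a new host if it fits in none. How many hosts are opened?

6

  5 → host 1 (new)  [load 5/15]
  5 → host 1  [load 10/15]
  11 → host 2 (new)  [load 11/15]
  2 → host 1  [load 12/15]
  3 → host 1  [load 15/15]
  10 → host 3 (new)  [load 10/15]
  12 → host 4 (new)  [load 12/15]
  9 → host 5 (new)  [load 9/15]
  11 → host 6 (new)  [load 11/15]
  4 → host 2  [load 15/15]
6 hosts opened.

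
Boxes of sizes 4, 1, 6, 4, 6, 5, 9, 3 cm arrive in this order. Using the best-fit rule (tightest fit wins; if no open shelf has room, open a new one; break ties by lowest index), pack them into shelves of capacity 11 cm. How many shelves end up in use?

4

  4 → shelf 1 (new)  [load 4/11]
  1 → shelf 1  [load 5/11]
  6 → shelf 1  [load 11/11]
  4 → shelf 2 (new)  [load 4/11]
  6 → shelf 2  [load 10/11]
  5 → shelf 3 (new)  [load 5/11]
  9 → shelf 4 (new)  [load 9/11]
  3 → shelf 3  [load 8/11]
4 shelves opened.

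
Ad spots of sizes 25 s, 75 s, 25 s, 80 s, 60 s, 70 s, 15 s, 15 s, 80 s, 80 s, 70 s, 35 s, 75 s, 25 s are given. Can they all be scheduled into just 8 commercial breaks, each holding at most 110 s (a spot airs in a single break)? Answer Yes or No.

A valid assignment using 8 commercial breaks:
  break 1: 80 + 25 = 105
  break 2: 80 + 25 = 105
  break 3: 80 + 25 = 105
  break 4: 75 + 35 = 110
  break 5: 75 + 15 + 15 = 105
  break 6: 70 = 70
  break 7: 70 = 70
  break 8: 60 = 60
Every load is within 110 s, so 8 commercial breaks suffice.

Yes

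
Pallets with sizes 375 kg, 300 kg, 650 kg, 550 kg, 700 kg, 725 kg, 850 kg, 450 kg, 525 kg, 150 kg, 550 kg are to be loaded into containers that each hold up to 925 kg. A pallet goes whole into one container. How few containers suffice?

8

Total = 850 + 725 + 700 + 650 + 550 + 550 + 525 + 450 + 375 + 300 + 150 = 5825 kg.
Lower bound: ⌈5825/925⌉ = 7 containers.
A packing using 8 containers:
  container 1: 850 = 850
  container 2: 725 + 150 = 875
  container 3: 700 = 700
  container 4: 650 = 650
  container 5: 550 + 375 = 925
  container 6: 550 + 300 = 850
  container 7: 525 = 525
  container 8: 450 = 450
No arrangement into 7 containers stays within capacity, so 8 is optimal.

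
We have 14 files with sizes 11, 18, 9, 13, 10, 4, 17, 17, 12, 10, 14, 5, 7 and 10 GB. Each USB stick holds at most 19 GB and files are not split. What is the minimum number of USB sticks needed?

10

Total = 18 + 17 + 17 + 14 + 13 + 12 + 11 + 10 + 10 + 10 + 9 + 7 + 5 + 4 = 157 GB.
Lower bound: ⌈157/19⌉ = 9 USB sticks.
Also, 10 files each exceed 19/2 GB, and no two of those can share a USB stick, so at least 10 USB sticks are needed.
A packing using 10 USB sticks:
  USB stick 1: 18 = 18
  USB stick 2: 17 = 17
  USB stick 3: 17 = 17
  USB stick 4: 14 + 5 = 19
  USB stick 5: 13 + 4 = 17
  USB stick 6: 12 + 7 = 19
  USB stick 7: 11 = 11
  USB stick 8: 10 + 9 = 19
  USB stick 9: 10 = 10
  USB stick 10: 10 = 10
This matches the lower bound, so 10 is optimal.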